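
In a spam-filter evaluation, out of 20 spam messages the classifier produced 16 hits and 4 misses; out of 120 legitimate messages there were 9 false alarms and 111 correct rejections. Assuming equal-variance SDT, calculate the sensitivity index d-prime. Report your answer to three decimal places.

d-prime = 2.281

H = 16/20 = 0.8000
FA = 9/120 = 0.0750
z(H) = z(0.8000) = 0.8416
z(FA) = z(0.0750) = -1.4395
d' = z(H) − z(FA) = 0.8416 − (-1.4395) = 2.2811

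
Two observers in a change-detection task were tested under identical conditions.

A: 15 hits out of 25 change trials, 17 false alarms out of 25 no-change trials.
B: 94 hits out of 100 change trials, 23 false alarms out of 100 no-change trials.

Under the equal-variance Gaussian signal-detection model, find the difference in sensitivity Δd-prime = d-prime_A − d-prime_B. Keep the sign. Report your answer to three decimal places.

Δd-prime = -2.508

A: z(0.6000) = 0.2533, z(0.6800) = 0.4677, d' = -0.2144
B: z(0.9400) = 1.5548, z(0.2300) = -0.7388, d' = 2.2936
Δd' = d'_A − d'_B = -0.2144 − 2.2936 = -2.5080
B has the higher sensitivity.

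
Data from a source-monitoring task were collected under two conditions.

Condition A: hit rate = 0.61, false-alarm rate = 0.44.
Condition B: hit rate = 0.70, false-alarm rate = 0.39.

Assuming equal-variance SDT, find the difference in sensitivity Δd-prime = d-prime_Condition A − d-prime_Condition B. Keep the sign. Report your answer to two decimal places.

Condition A: z(0.61) = 0.279, z(0.44) = -0.151, d' = 0.430
Condition B: z(0.70) = 0.524, z(0.39) = -0.279, d' = 0.803
Δd' = d'_Condition A − d'_Condition B = 0.430 − 0.803 = -0.373
Condition B has the higher sensitivity.

Δd-prime = -0.37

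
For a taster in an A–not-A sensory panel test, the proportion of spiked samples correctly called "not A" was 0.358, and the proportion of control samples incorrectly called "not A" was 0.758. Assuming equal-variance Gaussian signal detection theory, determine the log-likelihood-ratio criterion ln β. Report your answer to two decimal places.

ln β = 0.18

Φ⁻¹(H) = Φ⁻¹(0.358) = -0.364
Φ⁻¹(FA) = Φ⁻¹(0.758) = 0.700
ln β = −½·[z(H)² − z(FA)²] = −0.5 × (0.132 − 0.490) = 0.179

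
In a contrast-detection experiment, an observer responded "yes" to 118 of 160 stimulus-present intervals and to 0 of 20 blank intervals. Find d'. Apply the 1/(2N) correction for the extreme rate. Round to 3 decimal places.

d' = 2.596

The false-alarm rate is 0/20 = 0, so apply the 1/(2N) correction: FA → 1/(2·20) = 0.02500.
z(H) = z(0.73750) = 0.6357
z(FA) = z(0.02500) = -1.9600
d' = 0.6357 − (-1.9600) = 2.5957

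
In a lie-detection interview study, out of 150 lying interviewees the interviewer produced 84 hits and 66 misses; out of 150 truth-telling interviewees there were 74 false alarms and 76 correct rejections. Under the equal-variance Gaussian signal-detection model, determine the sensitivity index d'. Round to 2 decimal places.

d' = 0.17

H = 84/150 = 0.5600
FA = 74/150 = 0.4933
z(H) = 0.151
z(FA) = -0.017
d' = z(H) − z(FA) = 0.151 − (-0.017) = 0.168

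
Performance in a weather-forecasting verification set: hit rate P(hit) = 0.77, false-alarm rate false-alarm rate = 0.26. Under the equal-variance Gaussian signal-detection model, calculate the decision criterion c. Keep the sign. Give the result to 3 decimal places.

c = -0.048

z(H) = z(0.77) = 0.7388
z(FA) = z(0.26) = -0.6433
c = −½·[z(H) + z(FA)] = −0.5 × (0.7388 + (-0.6433)) = -0.04775
c < 0: the forecaster has a liberal response bias.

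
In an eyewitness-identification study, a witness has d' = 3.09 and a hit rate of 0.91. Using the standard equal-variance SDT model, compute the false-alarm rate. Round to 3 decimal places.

z(hit rate) = z(0.91) = 1.3408
z(FA) = z(H) − d' = 1.3408 − 3.09 = -1.7492
false-alarm rate = Φ(-1.7492) = 0.0401

false-alarm rate = 0.040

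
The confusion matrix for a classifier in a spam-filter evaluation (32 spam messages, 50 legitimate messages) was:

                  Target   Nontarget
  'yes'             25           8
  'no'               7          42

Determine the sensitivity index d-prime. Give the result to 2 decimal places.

d-prime = 1.77

H = 25/32 = 0.7812
FA = 8/50 = 0.1600
z(H) = z(0.7812) = 0.776
z(FA) = z(0.1600) = -0.994
d' = z(H) − z(FA) = 0.776 − (-0.994) = 1.770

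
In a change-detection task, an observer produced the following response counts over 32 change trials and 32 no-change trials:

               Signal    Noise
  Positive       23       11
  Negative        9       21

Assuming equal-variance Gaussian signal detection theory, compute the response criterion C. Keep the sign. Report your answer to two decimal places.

H = 23/32 = 0.7188
FA = 11/32 = 0.3438
z(H) = z(0.7188) = 0.579
z(FA) = z(0.3438) = -0.402
c = −½·[z(H) + z(FA)] = −0.5 × (0.579 + (-0.402)) = -0.0885

C = -0.09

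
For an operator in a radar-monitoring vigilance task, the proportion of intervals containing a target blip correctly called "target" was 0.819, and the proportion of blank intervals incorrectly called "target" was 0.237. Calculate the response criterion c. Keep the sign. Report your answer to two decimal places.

c = -0.10

z(H) = z(0.819) = 0.912
z(FA) = z(0.237) = -0.716
c = −½·[z(H) + z(FA)] = −0.5 × (0.912 + (-0.716)) = -0.098
c < 0: the operator has a liberal response bias.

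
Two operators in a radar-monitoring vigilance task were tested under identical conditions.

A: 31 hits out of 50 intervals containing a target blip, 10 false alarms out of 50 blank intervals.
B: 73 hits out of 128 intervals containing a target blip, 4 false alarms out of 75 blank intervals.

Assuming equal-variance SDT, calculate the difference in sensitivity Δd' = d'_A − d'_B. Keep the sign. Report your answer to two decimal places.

Δd' = -0.64

A: z(0.6200) = 0.305, z(0.2000) = -0.842, d' = 1.147
B: z(0.5703) = 0.177, z(0.0533) = -1.614, d' = 1.791
Δd' = d'_A − d'_B = 1.147 − 1.791 = -0.644
B has the higher sensitivity.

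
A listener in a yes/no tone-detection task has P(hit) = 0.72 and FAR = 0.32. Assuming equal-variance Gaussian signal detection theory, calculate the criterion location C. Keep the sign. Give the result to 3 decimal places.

C = -0.058

Φ⁻¹(H) = 0.5828
Φ⁻¹(FA) = -0.4677
c = −½·[z(H) + z(FA)] = −0.5 × (0.5828 + (-0.4677)) = -0.05755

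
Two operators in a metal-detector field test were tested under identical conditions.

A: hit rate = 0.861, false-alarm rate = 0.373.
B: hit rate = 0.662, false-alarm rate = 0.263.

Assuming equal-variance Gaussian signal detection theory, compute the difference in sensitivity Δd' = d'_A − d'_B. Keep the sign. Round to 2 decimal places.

A: z(0.861) = 1.085, z(0.373) = -0.324, d' = 1.409
B: z(0.662) = 0.418, z(0.263) = -0.634, d' = 1.052
Δd' = d'_A − d'_B = 1.409 − 1.052 = 0.357
A has the higher sensitivity.

Δd' = 0.36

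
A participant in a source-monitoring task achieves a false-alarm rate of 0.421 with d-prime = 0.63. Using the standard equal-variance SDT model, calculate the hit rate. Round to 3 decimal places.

hit rate = 0.667

z(false-alarm rate) = z(0.421) = -0.1993
z(H) = z(FA) + d' = -0.1993 + 0.63 = 0.4307
hit rate = Φ(0.4307) = 0.6667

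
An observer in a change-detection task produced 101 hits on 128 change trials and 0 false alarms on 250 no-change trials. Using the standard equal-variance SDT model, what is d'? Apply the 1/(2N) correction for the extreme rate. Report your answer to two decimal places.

d' = 3.68

The false-alarm rate is 0/250 = 0, so apply the 1/(2N) correction: FA → 1/(2·250) = 0.00200.
z(H) = z(0.78906) = 0.803
z(FA) = z(0.00200) = -2.878
d' = 0.803 − (-2.878) = 3.681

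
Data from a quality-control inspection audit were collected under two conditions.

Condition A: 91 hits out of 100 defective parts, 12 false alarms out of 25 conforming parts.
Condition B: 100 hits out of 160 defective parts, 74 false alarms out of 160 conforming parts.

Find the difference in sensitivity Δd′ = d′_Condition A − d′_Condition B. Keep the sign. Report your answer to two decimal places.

Δd′ = 0.98

Condition A: z(0.9100) = 1.341, z(0.4800) = -0.050, d' = 1.391
Condition B: z(0.6250) = 0.319, z(0.4625) = -0.094, d' = 0.413
Δd' = d'_Condition A − d'_Condition B = 1.391 − 0.413 = 0.978
Condition A has the higher sensitivity.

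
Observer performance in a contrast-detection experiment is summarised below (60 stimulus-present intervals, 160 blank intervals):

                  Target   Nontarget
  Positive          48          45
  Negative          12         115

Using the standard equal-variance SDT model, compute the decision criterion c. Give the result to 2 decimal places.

c = -0.13

H = 48/60 = 0.8000
FA = 45/160 = 0.2812
Φ⁻¹(H) = Φ⁻¹(0.8000) = 0.842
Φ⁻¹(FA) = Φ⁻¹(0.2812) = -0.579
c = −½·[z(H) + z(FA)] = −0.5 × (0.842 + (-0.579)) = -0.1315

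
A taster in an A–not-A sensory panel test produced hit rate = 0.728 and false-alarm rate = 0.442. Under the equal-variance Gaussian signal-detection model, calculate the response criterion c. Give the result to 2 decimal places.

c = -0.23

Φ⁻¹(0.728) = 0.6068, Φ⁻¹(0.442) = -0.1459
c = −½·[z(H) + z(FA)] = −0.5 × (0.6068 + (-0.1459)) = -0.23045
c < 0: the taster has a liberal response bias.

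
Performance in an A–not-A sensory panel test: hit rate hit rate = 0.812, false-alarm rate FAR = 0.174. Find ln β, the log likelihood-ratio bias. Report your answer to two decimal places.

z(0.812) = 0.885, z(0.174) = -0.938
ln β = −½·[z(H)² − z(FA)²] = −0.5 × (0.783 − 0.880) = 0.0485

ln β = 0.05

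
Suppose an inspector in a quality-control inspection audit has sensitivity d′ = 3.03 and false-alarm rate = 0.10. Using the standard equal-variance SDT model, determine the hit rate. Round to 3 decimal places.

hit rate = 0.960

z(false-alarm rate) = z(0.10) = -1.2816
z(H) = z(FA) + d' = -1.2816 + 3.03 = 1.7484
hit rate = Φ(1.7484) = 0.9598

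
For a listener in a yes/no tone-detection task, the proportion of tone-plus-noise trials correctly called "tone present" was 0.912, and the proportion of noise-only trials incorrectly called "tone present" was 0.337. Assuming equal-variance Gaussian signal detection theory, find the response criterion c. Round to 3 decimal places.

c = -0.466

z(H) = 1.3532
z(FA) = -0.4207
c = −½·[z(H) + z(FA)] = −0.5 × (1.3532 + (-0.4207)) = -0.46625
c < 0: the listener has a liberal response bias.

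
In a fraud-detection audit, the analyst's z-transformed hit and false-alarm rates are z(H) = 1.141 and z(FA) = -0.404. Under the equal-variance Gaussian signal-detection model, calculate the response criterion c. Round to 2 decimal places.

c = -0.37

c = −½·[z(H) + z(FA)] = −½·(1.141 + (-0.404)) = -0.3685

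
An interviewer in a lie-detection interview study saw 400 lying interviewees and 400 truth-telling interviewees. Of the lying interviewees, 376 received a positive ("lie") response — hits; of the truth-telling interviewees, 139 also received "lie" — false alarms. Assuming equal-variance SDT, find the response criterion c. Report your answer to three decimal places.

H = 376/400 = 0.9400
FA = 139/400 = 0.3475
Φ⁻¹(H) = 1.5548
Φ⁻¹(FA) = -0.3921
c = −½·[z(H) + z(FA)] = −0.5 × (1.5548 + (-0.3921)) = -0.58135
c < 0: the interviewer has a liberal response bias.

c = -0.581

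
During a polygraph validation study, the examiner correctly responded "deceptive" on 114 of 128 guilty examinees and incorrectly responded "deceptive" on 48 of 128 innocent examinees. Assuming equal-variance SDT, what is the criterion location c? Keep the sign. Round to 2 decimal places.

c = -0.46

H = 114/128 = 0.8906
FA = 48/128 = 0.3750
z(H) = 1.230
z(FA) = -0.319
c = −½·[z(H) + z(FA)] = −0.5 × (1.230 + (-0.319)) = -0.4555
c < 0: the examiner has a liberal response bias.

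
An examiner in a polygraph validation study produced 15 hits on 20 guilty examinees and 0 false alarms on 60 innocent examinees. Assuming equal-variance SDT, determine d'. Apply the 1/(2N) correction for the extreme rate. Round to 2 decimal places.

The false-alarm rate is 0/60 = 0, so apply the 1/(2N) correction: FA → 1/(2·60) = 0.00833.
z(H) = z(0.75000) = 0.674
z(FA) = z(0.00833) = -2.394
d' = 0.674 − (-2.394) = 3.068

d' = 3.07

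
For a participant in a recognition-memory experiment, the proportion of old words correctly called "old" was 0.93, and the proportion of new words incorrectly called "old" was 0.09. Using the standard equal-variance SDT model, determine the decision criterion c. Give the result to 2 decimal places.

Φ⁻¹(0.93) = 1.476, Φ⁻¹(0.09) = -1.341
c = −½·[z(H) + z(FA)] = −0.5 × (1.476 + (-1.341)) = -0.0675
c < 0: the participant has a liberal response bias.

c = -0.07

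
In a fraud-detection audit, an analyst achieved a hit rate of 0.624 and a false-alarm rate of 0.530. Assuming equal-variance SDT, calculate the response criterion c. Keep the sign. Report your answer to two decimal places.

c = -0.20

Φ⁻¹(H) = Φ⁻¹(0.624) = 0.316
Φ⁻¹(FA) = Φ⁻¹(0.530) = 0.075
c = −½·[z(H) + z(FA)] = −0.5 × (0.316 + 0.075) = -0.1955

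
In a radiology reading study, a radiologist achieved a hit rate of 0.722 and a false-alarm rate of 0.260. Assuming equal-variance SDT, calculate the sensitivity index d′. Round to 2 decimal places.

d′ = 1.23

z(H) = 0.589
z(FA) = -0.643
d' = z(H) − z(FA) = 0.589 − (-0.643) = 1.232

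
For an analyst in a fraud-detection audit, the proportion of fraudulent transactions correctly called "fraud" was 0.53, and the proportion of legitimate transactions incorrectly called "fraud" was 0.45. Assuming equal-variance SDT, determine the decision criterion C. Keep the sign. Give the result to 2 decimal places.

C = 0.03

z(0.53) = 0.0753, z(0.45) = -0.1257
c = −½·[z(H) + z(FA)] = −0.5 × (0.0753 + (-0.1257)) = 0.0252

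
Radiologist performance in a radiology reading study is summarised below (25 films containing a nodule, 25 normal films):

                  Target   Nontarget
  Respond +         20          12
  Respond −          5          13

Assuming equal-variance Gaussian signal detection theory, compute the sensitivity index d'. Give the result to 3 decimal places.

d' = 0.892

H = 20/25 = 0.8000
FA = 12/25 = 0.4800
z(0.8000) = 0.8416, z(0.4800) = -0.0502
d' = z(H) − z(FA) = 0.8416 − (-0.0502) = 0.8918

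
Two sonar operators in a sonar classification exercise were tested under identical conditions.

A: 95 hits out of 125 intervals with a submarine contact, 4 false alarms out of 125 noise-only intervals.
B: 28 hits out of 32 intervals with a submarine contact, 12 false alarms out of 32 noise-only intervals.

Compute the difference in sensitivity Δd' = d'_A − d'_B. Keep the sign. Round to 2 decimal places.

Δd' = 1.09

A: z(0.7600) = 0.706, z(0.0320) = -1.852, d' = 2.558
B: z(0.8750) = 1.150, z(0.3750) = -0.319, d' = 1.469
Δd' = d'_A − d'_B = 2.558 − 1.469 = 1.089
A has the higher sensitivity.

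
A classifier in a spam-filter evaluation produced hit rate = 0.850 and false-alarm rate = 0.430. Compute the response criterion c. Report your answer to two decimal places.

c = -0.43

z(0.850) = 1.036, z(0.430) = -0.176
c = −½·[z(H) + z(FA)] = −0.5 × (1.036 + (-0.176)) = -0.430
c < 0: the classifier has a liberal response bias.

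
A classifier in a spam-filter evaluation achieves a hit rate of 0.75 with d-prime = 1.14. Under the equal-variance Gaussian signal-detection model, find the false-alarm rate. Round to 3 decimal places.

z(hit rate) = z(0.75) = 0.6745
z(FA) = z(H) − d' = 0.6745 − 1.14 = -0.4655
false-alarm rate = Φ(-0.4655) = 0.3208

false-alarm rate = 0.321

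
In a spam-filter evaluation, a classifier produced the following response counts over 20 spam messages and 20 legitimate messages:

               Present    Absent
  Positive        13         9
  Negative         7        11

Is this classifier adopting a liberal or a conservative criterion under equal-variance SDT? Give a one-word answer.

liberal

z(H) = 0.385, z(FA) = -0.126
c = −½·(z(H) + z(FA)) = -0.1295
c < 0 → liberal criterion (biased toward responding “yes”).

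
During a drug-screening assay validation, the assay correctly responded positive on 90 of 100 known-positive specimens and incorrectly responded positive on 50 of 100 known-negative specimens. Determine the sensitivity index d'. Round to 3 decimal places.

d' = 1.282

H = 90/100 = 0.9000
FA = 50/100 = 0.5000
z(H) = z(0.9000) = 1.2816
z(FA) = z(0.5000) = 0.0000
d' = z(H) − z(FA) = 1.2816 − 0.0000 = 1.2816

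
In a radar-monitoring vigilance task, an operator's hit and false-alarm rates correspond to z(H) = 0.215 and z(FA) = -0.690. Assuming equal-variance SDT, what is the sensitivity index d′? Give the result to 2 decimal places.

d′ = 0.91

d' = z(H) − z(FA) = 0.215 − (-0.690) = 0.905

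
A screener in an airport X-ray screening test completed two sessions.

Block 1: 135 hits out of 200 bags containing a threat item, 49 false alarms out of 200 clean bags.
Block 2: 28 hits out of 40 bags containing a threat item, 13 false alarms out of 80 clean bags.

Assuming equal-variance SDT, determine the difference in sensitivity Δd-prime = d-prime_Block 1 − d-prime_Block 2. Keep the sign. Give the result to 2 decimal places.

Block 1: z(0.6750) = 0.454, z(0.2450) = -0.690, d' = 1.144
Block 2: z(0.7000) = 0.524, z(0.1625) = -0.984, d' = 1.508
Δd' = d'_Block 1 − d'_Block 2 = 1.144 − 1.508 = -0.364
Block 2 has the higher sensitivity.

Δd-prime = -0.36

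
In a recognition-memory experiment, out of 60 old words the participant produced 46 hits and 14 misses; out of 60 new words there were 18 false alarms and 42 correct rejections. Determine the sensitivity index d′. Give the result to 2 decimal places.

H = 46/60 = 0.7667
FA = 18/60 = 0.3000
z(0.7667) = 0.7280, z(0.3000) = -0.5244
d' = z(H) − z(FA) = 0.7280 − (-0.5244) = 1.2524

d′ = 1.25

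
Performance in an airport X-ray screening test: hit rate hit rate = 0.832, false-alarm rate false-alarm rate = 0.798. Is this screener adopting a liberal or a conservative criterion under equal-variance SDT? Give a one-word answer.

z(H) = 0.962, z(FA) = 0.834
c = −½·(z(H) + z(FA)) = -0.898
c < 0 → liberal criterion (biased toward responding “yes”).

liberal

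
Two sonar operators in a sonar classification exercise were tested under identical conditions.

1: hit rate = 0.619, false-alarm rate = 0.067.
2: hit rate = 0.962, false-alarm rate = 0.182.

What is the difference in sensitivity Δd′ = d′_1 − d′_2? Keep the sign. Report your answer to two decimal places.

1: z(0.619) = 0.303, z(0.067) = -1.499, d' = 1.802
2: z(0.962) = 1.774, z(0.182) = -0.908, d' = 2.682
Δd' = d'_1 − d'_2 = 1.802 − 2.682 = -0.880
2 has the higher sensitivity.

Δd′ = -0.88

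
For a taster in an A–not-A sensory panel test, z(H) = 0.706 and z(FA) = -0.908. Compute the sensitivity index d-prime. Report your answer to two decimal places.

d' = z(H) − z(FA) = 0.706 − (-0.908) = 1.614

d-prime = 1.61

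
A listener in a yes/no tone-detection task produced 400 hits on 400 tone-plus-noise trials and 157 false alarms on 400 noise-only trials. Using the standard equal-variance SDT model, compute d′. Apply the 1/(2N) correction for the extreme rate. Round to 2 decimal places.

d′ = 3.30

The hit rate is 400/400 = 1, so apply the 1/(2N) correction: H → 1 − 1/(2·400) = 0.99875.
z(H) = z(0.99875) = 3.023
z(FA) = z(0.39250) = -0.273
d' = 3.023 − (-0.273) = 3.296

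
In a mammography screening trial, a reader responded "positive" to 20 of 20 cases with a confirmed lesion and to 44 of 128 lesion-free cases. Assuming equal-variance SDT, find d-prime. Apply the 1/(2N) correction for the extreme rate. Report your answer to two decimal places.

d-prime = 2.36

The hit rate is 20/20 = 1, so apply the 1/(2N) correction: H → 1 − 1/(2·20) = 0.97500.
z(H) = z(0.97500) = 1.960
z(FA) = z(0.34375) = -0.402
d' = 1.960 − (-0.402) = 2.362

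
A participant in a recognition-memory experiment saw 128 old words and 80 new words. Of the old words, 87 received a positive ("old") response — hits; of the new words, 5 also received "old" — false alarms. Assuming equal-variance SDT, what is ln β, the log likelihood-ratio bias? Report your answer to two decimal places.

H = 87/128 = 0.6797
FA = 5/80 = 0.0625
Φ⁻¹(0.6797) = 0.467, Φ⁻¹(0.0625) = -1.534
ln β = −½·[z(H)² − z(FA)²] = −0.5 × (0.218 − 2.353) = 1.0675

ln β = 1.07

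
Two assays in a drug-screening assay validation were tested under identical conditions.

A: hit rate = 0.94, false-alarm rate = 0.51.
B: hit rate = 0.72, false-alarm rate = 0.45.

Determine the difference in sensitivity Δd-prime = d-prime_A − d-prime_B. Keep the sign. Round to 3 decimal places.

Δd-prime = 0.821

A: z(0.94) = 1.5548, z(0.51) = 0.0251, d' = 1.5297
B: z(0.72) = 0.5828, z(0.45) = -0.1257, d' = 0.7085
Δd' = d'_A − d'_B = 1.5297 − 0.7085 = 0.8212
A has the higher sensitivity.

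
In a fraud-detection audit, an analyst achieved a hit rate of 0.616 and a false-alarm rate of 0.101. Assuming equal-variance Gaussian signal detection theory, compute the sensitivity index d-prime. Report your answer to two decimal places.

d-prime = 1.57

Φ⁻¹(H) = 0.2950
Φ⁻¹(FA) = -1.2759
d' = z(H) − z(FA) = 0.2950 − (-1.2759) = 1.5709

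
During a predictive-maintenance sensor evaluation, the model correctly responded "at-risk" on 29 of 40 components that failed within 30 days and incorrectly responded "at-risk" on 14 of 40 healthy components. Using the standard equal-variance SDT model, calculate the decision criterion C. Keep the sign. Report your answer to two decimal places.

H = 29/40 = 0.7250
FA = 14/40 = 0.3500
z(0.7250) = 0.598, z(0.3500) = -0.385
c = −½·[z(H) + z(FA)] = −0.5 × (0.598 + (-0.385)) = -0.1065
c < 0: the model has a liberal response bias.

C = -0.11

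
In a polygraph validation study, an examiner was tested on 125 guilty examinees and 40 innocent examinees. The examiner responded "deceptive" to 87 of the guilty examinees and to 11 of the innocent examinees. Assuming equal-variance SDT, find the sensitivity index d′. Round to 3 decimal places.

H = 87/125 = 0.6960
FA = 11/40 = 0.2750
Φ⁻¹(0.6960) = 0.5129, Φ⁻¹(0.2750) = -0.5978
d' = z(H) − z(FA) = 0.5129 − (-0.5978) = 1.1107

d′ = 1.111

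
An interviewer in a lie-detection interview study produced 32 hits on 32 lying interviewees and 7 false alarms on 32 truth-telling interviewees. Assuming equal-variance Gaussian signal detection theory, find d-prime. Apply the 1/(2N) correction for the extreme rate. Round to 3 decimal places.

d-prime = 2.930

The hit rate is 32/32 = 1, so apply the 1/(2N) correction: H → 1 − 1/(2·32) = 0.98438.
z(H) = z(0.98438) = 2.1540
z(FA) = z(0.21875) = -0.7764
d' = 2.1540 − (-0.7764) = 2.9304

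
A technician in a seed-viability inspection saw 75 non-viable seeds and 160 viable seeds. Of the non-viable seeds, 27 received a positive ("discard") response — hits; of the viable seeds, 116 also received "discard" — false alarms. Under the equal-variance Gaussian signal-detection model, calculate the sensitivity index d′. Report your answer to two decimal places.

H = 27/75 = 0.3600
FA = 116/160 = 0.7250
Φ⁻¹(H) = -0.358
Φ⁻¹(FA) = 0.598
d' = z(H) − z(FA) = -0.358 − 0.598 = -0.956

d′ = -0.96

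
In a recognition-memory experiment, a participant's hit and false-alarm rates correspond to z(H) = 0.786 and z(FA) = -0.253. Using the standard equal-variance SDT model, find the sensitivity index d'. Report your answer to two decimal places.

d' = 1.04

d' = z(H) − z(FA) = 0.786 − (-0.253) = 1.039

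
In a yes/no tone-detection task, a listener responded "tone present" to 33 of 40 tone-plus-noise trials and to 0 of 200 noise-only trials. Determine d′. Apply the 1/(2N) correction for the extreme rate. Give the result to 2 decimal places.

d′ = 3.74

The false-alarm rate is 0/200 = 0, so apply the 1/(2N) correction: FA → 1/(2·200) = 0.00250.
z(H) = z(0.82500) = 0.935
z(FA) = z(0.00250) = -2.807
d' = 0.935 − (-2.807) = 3.742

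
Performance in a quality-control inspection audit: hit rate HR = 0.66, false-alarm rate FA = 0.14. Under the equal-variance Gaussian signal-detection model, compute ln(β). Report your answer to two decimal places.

ln β = 0.50

Φ⁻¹(H) = Φ⁻¹(0.66) = 0.412
Φ⁻¹(FA) = Φ⁻¹(0.14) = -1.080
ln β = −½·[z(H)² − z(FA)²] = −0.5 × (0.170 − 1.166) = 0.498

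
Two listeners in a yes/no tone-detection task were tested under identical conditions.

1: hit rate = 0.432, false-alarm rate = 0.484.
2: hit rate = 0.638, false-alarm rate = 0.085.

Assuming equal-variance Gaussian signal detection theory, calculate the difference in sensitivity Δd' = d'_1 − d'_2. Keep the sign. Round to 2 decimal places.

1: z(0.432) = -0.171, z(0.484) = -0.040, d' = -0.131
2: z(0.638) = 0.353, z(0.085) = -1.372, d' = 1.725
Δd' = d'_1 − d'_2 = -0.131 − 1.725 = -1.856
2 has the higher sensitivity.

Δd' = -1.86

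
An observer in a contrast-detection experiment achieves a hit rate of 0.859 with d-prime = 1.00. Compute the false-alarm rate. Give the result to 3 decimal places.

z(hit rate) = z(0.859) = 1.0758
z(FA) = z(H) − d' = 1.0758 − 1.00 = 0.0758
false-alarm rate = Φ(0.0758) = 0.5302

false-alarm rate = 0.530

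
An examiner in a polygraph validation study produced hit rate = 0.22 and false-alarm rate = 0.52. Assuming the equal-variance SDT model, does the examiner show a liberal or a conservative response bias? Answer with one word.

z(H) = -0.772, z(FA) = 0.050
c = −½·(z(H) + z(FA)) = 0.361
c > 0 → conservative criterion (biased toward responding “no”).

conservative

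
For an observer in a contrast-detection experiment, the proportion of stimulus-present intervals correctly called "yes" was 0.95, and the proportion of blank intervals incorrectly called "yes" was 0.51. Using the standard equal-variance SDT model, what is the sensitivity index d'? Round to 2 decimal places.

z(H) = z(0.95) = 1.645
z(FA) = z(0.51) = 0.025
d' = z(H) − z(FA) = 1.645 − 0.025 = 1.620

d' = 1.62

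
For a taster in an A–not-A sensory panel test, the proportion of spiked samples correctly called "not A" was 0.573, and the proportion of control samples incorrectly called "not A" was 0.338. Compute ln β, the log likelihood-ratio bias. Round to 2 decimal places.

ln β = 0.07

Φ⁻¹(H) = 0.184
Φ⁻¹(FA) = -0.418
ln β = −½·[z(H)² − z(FA)²] = −0.5 × (0.034 − 0.175) = 0.0705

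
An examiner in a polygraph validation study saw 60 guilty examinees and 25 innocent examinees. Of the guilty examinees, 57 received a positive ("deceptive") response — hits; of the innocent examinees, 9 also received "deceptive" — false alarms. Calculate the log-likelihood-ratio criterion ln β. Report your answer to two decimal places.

H = 57/60 = 0.9500
FA = 9/25 = 0.3600
z(H) = z(0.9500) = 1.645
z(FA) = z(0.3600) = -0.358
ln β = −½·[z(H)² − z(FA)²] = −0.5 × (2.706 − 0.128) = -1.289

ln β = -1.29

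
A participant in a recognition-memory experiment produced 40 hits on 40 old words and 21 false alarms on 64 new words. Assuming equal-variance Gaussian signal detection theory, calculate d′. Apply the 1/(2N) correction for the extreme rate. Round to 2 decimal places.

d′ = 2.69

The hit rate is 40/40 = 1, so apply the 1/(2N) correction: H → 1 − 1/(2·40) = 0.98750.
z(H) = z(0.98750) = 2.241
z(FA) = z(0.32812) = -0.445
d' = 2.241 − (-0.445) = 2.686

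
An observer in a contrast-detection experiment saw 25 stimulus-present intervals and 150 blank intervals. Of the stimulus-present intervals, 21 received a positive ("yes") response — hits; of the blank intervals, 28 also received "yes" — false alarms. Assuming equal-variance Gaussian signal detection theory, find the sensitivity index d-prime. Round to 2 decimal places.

d-prime = 1.88

H = 21/25 = 0.8400
FA = 28/150 = 0.1867
z(H) = z(0.8400) = 0.9945
z(FA) = z(0.1867) = -0.8901
d' = z(H) − z(FA) = 0.9945 − (-0.8901) = 1.8846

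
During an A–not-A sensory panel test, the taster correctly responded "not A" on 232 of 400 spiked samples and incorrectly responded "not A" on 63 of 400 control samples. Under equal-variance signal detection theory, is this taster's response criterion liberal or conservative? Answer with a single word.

conservative

z(H) = 0.202, z(FA) = -1.005
c = −½·(z(H) + z(FA)) = 0.4015
c > 0 → conservative criterion (biased toward responding “no”).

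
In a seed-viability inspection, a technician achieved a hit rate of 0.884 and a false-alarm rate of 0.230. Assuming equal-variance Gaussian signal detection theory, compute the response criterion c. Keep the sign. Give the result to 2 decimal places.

c = -0.23

z(0.884) = 1.195, z(0.230) = -0.739
c = −½·[z(H) + z(FA)] = −0.5 × (1.195 + (-0.739)) = -0.228
c < 0: the technician has a liberal response bias.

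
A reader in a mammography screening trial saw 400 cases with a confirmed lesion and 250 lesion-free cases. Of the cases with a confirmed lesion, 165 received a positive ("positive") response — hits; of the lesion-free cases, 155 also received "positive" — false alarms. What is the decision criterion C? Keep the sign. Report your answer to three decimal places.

H = 165/400 = 0.4125
FA = 155/250 = 0.6200
z(0.4125) = -0.2211, z(0.6200) = 0.3055
c = −½·[z(H) + z(FA)] = −0.5 × (-0.2211 + 0.3055) = -0.0422

C = -0.042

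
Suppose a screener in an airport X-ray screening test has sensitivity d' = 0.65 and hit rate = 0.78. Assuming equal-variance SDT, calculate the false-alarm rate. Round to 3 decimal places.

false-alarm rate = 0.549

z(hit rate) = z(0.78) = 0.7722
z(FA) = z(H) − d' = 0.7722 − 0.65 = 0.1222
false-alarm rate = Φ(0.1222) = 0.5486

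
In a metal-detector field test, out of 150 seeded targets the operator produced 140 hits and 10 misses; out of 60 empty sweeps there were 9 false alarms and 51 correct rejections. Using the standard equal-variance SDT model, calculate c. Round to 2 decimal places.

H = 140/150 = 0.9333
FA = 9/60 = 0.1500
z(0.9333) = 1.5008, z(0.1500) = -1.0364
c = −½·[z(H) + z(FA)] = −0.5 × (1.5008 + (-1.0364)) = -0.2322
c < 0: the operator has a liberal response bias.

c = -0.23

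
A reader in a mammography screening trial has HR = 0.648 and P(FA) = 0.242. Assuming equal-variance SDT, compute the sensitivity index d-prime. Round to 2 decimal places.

Φ⁻¹(H) = 0.3799
Φ⁻¹(FA) = -0.6999
d' = z(H) − z(FA) = 0.3799 − (-0.6999) = 1.0798

d-prime = 1.08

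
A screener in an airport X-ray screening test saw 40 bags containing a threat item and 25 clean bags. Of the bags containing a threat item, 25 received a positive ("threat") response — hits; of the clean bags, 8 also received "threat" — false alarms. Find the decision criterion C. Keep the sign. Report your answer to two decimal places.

C = 0.07

H = 25/40 = 0.6250
FA = 8/25 = 0.3200
z(H) = 0.3186
z(FA) = -0.4677
c = −½·[z(H) + z(FA)] = −0.5 × (0.3186 + (-0.4677)) = 0.07455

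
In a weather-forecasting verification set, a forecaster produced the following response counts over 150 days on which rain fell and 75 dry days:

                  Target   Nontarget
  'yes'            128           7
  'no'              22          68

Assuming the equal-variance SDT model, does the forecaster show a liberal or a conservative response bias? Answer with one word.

conservative

z(H) = 1.051, z(FA) = -1.321
c = −½·(z(H) + z(FA)) = 0.135
c > 0 → conservative criterion (biased toward responding “no”).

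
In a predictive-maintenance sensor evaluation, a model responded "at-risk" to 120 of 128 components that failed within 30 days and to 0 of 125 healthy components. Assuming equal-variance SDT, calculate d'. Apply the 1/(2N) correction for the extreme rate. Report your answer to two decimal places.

d' = 4.19

The false-alarm rate is 0/125 = 0, so apply the 1/(2N) correction: FA → 1/(2·125) = 0.00400.
z(H) = z(0.93750) = 1.534
z(FA) = z(0.00400) = -2.652
d' = 1.534 − (-2.652) = 4.186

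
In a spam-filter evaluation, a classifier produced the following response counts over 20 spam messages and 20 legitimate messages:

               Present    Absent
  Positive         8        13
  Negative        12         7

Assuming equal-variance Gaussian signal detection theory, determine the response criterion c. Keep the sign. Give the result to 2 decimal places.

H = 8/20 = 0.4000
FA = 13/20 = 0.6500
z(H) = -0.253
z(FA) = 0.385
c = −½·[z(H) + z(FA)] = −0.5 × (-0.253 + 0.385) = -0.066

c = -0.07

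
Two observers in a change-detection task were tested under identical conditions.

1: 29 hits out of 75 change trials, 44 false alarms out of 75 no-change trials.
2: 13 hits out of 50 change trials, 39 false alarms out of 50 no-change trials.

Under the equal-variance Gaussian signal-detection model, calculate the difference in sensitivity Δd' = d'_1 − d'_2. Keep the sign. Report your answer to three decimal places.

Δd' = 0.909

1: z(0.3867) = -0.2879, z(0.5867) = 0.2191, d' = -0.5070
2: z(0.2600) = -0.6433, z(0.7800) = 0.7722, d' = -1.4155
Δd' = d'_1 − d'_2 = -0.5070 − (-1.4155) = 0.9085
1 has the higher sensitivity.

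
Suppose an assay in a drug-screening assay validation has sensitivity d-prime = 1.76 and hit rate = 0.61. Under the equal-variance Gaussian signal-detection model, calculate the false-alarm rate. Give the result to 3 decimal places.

z(hit rate) = z(0.61) = 0.2793
z(FA) = z(H) − d' = 0.2793 − 1.76 = -1.4807
false-alarm rate = Φ(-1.4807) = 0.0693

false-alarm rate = 0.069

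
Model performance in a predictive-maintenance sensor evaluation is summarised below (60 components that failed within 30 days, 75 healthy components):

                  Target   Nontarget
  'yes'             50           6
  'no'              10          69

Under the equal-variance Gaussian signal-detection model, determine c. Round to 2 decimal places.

H = 50/60 = 0.8333
FA = 6/75 = 0.0800
z(0.8333) = 0.967, z(0.0800) = -1.405
c = −½·[z(H) + z(FA)] = −0.5 × (0.967 + (-1.405)) = 0.219

c = 0.22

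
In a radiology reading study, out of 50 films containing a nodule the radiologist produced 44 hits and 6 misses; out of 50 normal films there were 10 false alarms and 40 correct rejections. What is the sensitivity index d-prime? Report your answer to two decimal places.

H = 44/50 = 0.8800
FA = 10/50 = 0.2000
z(H) = 1.175
z(FA) = -0.842
d' = z(H) − z(FA) = 1.175 − (-0.842) = 2.017

d-prime = 2.02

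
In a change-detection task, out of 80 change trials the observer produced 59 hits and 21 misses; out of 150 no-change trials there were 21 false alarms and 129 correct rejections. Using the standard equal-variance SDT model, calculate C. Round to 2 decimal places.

C = 0.22

H = 59/80 = 0.7375
FA = 21/150 = 0.1400
Φ⁻¹(0.7375) = 0.6357, Φ⁻¹(0.1400) = -1.0803
c = −½·[z(H) + z(FA)] = −0.5 × (0.6357 + (-1.0803)) = 0.2223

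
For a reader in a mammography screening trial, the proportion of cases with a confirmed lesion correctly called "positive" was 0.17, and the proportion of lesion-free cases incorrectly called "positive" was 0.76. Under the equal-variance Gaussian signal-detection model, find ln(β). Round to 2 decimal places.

z(H) = -0.954
z(FA) = 0.706
ln β = −½·[z(H)² − z(FA)²] = −0.5 × (0.910 − 0.498) = -0.206

ln β = -0.21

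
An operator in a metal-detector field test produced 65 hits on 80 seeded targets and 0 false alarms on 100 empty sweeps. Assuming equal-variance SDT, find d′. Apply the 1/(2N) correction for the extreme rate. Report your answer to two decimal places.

d′ = 3.46

The false-alarm rate is 0/100 = 0, so apply the 1/(2N) correction: FA → 1/(2·100) = 0.00500.
z(H) = z(0.81250) = 0.887
z(FA) = z(0.00500) = -2.576
d' = 0.887 − (-2.576) = 3.463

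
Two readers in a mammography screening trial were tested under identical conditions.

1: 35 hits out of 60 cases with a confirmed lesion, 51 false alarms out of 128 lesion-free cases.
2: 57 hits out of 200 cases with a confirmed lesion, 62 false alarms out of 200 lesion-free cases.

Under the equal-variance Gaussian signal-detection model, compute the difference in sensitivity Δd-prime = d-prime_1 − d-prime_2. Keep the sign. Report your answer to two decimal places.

Δd-prime = 0.54

1: z(0.5833) = 0.210, z(0.3984) = -0.257, d' = 0.467
2: z(0.2850) = -0.568, z(0.3100) = -0.496, d' = -0.072
Δd' = d'_1 − d'_2 = 0.467 − (-0.072) = 0.539
1 has the higher sensitivity.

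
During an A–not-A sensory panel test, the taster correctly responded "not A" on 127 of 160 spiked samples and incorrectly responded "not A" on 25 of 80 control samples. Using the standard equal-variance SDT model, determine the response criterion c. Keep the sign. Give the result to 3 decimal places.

H = 127/160 = 0.7937
FA = 25/80 = 0.3125
z(0.7937) = 0.8193, z(0.3125) = -0.4888
c = −½·[z(H) + z(FA)] = −0.5 × (0.8193 + (-0.4888)) = -0.16525
c < 0: the taster has a liberal response bias.

c = -0.165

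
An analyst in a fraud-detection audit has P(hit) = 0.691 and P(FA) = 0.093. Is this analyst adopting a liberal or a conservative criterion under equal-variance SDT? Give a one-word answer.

conservative

z(H) = 0.499, z(FA) = -1.323
c = −½·(z(H) + z(FA)) = 0.412
c > 0 → conservative criterion (biased toward responding “no”).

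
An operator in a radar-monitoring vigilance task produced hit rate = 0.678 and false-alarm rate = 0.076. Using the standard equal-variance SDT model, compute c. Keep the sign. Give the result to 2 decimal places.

z(H) = z(0.678) = 0.462
z(FA) = z(0.076) = -1.433
c = −½·[z(H) + z(FA)] = −0.5 × (0.462 + (-1.433)) = 0.4855

c = 0.49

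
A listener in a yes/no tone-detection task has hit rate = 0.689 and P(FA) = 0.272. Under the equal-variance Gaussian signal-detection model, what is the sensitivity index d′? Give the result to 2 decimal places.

z(0.689) = 0.4930, z(0.272) = -0.6068
d' = z(H) − z(FA) = 0.4930 − (-0.6068) = 1.0998

d′ = 1.10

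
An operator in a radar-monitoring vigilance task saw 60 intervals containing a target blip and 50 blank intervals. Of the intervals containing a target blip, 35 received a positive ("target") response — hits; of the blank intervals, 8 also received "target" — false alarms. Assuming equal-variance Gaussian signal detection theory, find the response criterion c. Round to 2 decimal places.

H = 35/60 = 0.5833
FA = 8/50 = 0.1600
z(H) = z(0.5833) = 0.2103
z(FA) = z(0.1600) = -0.9945
c = −½·[z(H) + z(FA)] = −0.5 × (0.2103 + (-0.9945)) = 0.3921
c > 0: the operator has a conservative response bias.

c = 0.39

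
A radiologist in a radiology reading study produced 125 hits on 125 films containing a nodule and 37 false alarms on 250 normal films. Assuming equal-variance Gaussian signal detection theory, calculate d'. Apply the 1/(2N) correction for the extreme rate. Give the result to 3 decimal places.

d' = 3.697

The hit rate is 125/125 = 1, so apply the 1/(2N) correction: H → 1 − 1/(2·125) = 0.99600.
z(H) = z(0.99600) = 2.6521
z(FA) = z(0.14800) = -1.0450
d' = 2.6521 − (-1.0450) = 3.6971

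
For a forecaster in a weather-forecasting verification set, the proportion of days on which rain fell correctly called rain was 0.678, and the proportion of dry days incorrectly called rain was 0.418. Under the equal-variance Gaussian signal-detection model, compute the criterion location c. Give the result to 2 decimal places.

z(H) = z(0.678) = 0.462
z(FA) = z(0.418) = -0.207
c = −½·[z(H) + z(FA)] = −0.5 × (0.462 + (-0.207)) = -0.1275

c = -0.13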